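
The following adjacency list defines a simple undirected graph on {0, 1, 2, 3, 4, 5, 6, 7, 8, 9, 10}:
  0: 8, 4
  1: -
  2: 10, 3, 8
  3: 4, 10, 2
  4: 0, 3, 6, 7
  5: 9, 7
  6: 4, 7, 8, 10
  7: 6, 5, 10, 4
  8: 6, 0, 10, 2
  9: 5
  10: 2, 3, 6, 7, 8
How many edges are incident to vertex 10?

Neighbors of 10: 2, 3, 6, 7, 8.

5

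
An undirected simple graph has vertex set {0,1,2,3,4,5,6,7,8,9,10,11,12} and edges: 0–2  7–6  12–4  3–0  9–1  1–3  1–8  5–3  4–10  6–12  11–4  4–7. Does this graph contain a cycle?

Yes

The graph has 13 vertices, 12 edges, and 2 connected components.
Since 12 > 13 - 2, a cycle must exist; for instance 4-12-6-7-4.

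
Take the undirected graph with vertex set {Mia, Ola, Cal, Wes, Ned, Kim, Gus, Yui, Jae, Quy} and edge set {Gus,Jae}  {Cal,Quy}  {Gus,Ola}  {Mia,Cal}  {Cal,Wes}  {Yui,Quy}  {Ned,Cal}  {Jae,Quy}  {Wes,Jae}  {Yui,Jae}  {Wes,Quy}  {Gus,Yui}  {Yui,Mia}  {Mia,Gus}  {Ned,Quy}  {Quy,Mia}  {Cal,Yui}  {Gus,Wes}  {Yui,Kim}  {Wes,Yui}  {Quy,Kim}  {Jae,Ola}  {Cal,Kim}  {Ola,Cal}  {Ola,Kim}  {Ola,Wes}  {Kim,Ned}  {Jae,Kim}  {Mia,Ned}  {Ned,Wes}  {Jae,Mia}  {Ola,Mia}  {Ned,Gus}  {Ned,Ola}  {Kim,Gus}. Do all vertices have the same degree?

Yes

Degrees: Mia:7, Ola:7, Cal:7, Wes:7, Ned:7, Kim:7, Gus:7, Yui:7, Jae:7, Quy:7
Every vertex has degree 7, so the graph is 7-regular.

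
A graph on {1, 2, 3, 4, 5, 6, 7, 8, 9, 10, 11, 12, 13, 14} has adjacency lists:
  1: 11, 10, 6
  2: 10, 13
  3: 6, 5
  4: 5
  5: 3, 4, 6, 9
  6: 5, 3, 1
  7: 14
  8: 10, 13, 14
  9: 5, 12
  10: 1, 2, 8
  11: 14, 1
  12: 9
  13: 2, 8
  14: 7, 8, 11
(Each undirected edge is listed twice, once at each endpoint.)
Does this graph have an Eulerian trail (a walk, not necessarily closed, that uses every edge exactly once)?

No

Degrees: 1:3, 2:2, 3:2, 4:1, 5:4, 6:3, 7:1, 8:3, 9:2, 10:3, 11:2, 12:1, 13:2, 14:3
Odd-degree vertices: 1, 4, 6, 7, 8, 10, 12, 14 (8 total).
With 8 odd-degree vertices (more than two), no single trail can use every edge.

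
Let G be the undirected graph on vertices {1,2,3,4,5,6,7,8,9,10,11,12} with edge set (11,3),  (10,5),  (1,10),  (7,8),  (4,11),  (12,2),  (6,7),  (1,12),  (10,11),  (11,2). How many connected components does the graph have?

Component: {9}
Component: {6, 7, 8}
Component: {1, 2, 3, 4, 5, 10, 11, 12}

3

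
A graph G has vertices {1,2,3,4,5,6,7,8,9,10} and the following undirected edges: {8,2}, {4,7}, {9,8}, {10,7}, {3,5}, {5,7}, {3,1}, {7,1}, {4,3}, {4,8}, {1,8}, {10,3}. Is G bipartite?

Partition the vertices as {3, 6, 7, 8} vs {1, 2, 4, 5, 9, 10}. Each listed edge has one endpoint in each part, so the graph is bipartite.

Yes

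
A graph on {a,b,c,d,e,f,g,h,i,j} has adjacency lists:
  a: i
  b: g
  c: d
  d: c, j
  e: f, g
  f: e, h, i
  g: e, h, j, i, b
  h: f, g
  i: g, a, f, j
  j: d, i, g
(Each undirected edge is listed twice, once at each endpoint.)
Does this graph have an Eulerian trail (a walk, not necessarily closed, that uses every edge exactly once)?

No

Degrees: a:1, b:1, c:1, d:2, e:2, f:3, g:5, h:2, i:4, j:3
Odd-degree vertices: a, b, c, f, g, j (6 total).
An Eulerian trail requires 0 or 2 odd-degree vertices; here there are 6.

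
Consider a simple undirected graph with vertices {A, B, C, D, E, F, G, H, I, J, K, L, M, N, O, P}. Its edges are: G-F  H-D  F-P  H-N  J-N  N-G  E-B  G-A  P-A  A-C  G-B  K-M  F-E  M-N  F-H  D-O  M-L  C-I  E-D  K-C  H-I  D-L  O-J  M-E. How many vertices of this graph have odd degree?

2

Degrees: A:3, B:2, C:3, D:4, E:4, F:4, G:4, H:4, I:2, J:2, K:2, L:2, M:4, N:4, O:2, P:2
Odd-degree vertices: A, C.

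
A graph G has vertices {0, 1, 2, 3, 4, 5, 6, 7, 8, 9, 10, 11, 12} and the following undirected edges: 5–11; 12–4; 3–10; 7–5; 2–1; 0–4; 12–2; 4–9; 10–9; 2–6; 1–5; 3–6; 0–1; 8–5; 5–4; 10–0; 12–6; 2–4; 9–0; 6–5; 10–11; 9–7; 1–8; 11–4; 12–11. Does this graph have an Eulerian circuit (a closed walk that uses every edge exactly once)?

Degrees: 0:4, 1:4, 2:4, 3:2, 4:6, 5:6, 6:4, 7:2, 8:2, 9:4, 10:4, 11:4, 12:4
Every vertex has even degree and the edges form a single connected piece, so an Eulerian circuit exists.

Yes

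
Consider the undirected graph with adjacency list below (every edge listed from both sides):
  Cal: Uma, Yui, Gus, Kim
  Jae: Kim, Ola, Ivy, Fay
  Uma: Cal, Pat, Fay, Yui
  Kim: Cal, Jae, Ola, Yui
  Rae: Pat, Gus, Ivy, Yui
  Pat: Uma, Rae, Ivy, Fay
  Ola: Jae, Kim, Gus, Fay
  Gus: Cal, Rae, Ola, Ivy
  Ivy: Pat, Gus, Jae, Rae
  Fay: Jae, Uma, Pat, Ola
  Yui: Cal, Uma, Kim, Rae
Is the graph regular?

Degrees: Cal:4, Jae:4, Uma:4, Kim:4, Rae:4, Pat:4, Ola:4, Gus:4, Ivy:4, Fay:4, Yui:4
All degrees equal 4; the graph is regular.

Yes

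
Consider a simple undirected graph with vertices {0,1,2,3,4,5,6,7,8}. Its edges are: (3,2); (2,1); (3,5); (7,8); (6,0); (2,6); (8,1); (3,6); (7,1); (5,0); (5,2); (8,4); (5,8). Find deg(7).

2

Neighbors of 7: 1, 8.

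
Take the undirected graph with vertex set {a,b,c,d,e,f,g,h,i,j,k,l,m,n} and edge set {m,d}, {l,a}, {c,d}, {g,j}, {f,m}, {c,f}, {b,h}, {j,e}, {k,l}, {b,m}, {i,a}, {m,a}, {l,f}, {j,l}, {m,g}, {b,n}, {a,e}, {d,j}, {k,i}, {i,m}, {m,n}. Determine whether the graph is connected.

Starting from a and exploring outward reaches every vertex (a, m, e, l, i, b, d, n, g, f, j, k, h, c); the graph is connected.

Yes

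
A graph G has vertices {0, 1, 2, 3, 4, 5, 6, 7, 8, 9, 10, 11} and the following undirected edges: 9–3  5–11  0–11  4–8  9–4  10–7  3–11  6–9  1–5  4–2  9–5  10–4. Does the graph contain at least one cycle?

|V| = 12, |E| = 12, number of components = 1.
Since 12 > 12 - 1, a cycle must exist; for instance 11-3-9-5-11.

Yes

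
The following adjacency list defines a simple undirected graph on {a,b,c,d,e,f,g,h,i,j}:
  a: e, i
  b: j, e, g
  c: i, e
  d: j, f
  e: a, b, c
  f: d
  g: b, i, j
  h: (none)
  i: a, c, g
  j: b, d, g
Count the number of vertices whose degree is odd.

6

Degrees: a:2, b:3, c:2, d:2, e:3, f:1, g:3, h:0, i:3, j:3
Odd-degree vertices: b, e, f, g, i, j.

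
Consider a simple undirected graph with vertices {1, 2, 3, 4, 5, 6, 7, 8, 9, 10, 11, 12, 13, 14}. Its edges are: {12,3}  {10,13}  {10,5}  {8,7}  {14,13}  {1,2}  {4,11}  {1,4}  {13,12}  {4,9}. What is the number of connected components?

4

Component: {6}
Component: {7, 8}
Component: {1, 2, 4, 9, 11}
Component: {3, 5, 10, 12, 13, 14}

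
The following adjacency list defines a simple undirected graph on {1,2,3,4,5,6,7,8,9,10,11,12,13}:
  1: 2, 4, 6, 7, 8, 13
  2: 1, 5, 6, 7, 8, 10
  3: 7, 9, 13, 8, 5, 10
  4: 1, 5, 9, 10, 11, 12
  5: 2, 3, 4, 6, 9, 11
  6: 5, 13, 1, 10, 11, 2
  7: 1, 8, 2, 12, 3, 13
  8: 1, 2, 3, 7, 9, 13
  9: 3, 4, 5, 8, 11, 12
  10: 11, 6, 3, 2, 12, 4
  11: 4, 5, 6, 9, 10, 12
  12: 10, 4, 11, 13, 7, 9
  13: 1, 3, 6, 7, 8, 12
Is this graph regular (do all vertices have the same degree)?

Yes

Degrees: 1:6, 2:6, 3:6, 4:6, 5:6, 6:6, 7:6, 8:6, 9:6, 10:6, 11:6, 12:6, 13:6
Every vertex has degree 6, so the graph is 6-regular.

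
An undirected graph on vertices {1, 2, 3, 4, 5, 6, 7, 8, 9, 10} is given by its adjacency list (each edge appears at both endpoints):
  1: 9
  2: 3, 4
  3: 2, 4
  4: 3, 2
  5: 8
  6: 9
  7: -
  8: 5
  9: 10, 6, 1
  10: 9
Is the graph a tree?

|V| = 10, |E| = 7.
It is not connected, so it is not a tree.

No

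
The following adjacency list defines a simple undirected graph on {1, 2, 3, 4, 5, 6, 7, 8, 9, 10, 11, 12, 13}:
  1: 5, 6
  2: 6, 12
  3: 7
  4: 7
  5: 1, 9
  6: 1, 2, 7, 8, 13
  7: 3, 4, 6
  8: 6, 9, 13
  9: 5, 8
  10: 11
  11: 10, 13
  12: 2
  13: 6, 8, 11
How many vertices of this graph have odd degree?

8

Degrees: 1:2, 2:2, 3:1, 4:1, 5:2, 6:5, 7:3, 8:3, 9:2, 10:1, 11:2, 12:1, 13:3
Odd-degree vertices: 3, 4, 6, 7, 8, 10, 12, 13.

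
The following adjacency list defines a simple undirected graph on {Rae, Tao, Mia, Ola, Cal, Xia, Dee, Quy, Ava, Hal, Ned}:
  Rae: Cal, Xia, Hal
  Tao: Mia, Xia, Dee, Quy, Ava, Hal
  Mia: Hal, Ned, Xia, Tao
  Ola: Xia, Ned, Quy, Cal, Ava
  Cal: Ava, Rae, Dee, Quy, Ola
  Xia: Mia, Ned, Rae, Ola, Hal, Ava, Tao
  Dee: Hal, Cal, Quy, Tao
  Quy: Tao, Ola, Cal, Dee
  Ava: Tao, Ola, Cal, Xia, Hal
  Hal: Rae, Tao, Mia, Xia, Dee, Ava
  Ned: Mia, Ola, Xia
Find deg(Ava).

5

Neighbors of Ava: Tao, Ola, Cal, Xia, Hal.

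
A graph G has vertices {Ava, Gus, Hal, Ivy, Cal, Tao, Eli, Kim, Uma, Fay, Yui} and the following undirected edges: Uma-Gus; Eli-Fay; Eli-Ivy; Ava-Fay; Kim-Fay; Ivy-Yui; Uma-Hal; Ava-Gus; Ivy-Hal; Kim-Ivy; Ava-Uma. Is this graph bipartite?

Uma-Gus-Ava-Uma is an odd cycle (length 3), and a bipartite graph can contain only even cycles.

No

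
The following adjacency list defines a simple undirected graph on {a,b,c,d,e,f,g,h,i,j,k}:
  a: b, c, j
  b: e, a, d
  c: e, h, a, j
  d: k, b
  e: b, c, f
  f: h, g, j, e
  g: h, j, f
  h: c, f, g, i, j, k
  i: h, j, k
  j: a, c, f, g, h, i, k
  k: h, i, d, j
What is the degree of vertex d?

2

Neighbors of d: b, k.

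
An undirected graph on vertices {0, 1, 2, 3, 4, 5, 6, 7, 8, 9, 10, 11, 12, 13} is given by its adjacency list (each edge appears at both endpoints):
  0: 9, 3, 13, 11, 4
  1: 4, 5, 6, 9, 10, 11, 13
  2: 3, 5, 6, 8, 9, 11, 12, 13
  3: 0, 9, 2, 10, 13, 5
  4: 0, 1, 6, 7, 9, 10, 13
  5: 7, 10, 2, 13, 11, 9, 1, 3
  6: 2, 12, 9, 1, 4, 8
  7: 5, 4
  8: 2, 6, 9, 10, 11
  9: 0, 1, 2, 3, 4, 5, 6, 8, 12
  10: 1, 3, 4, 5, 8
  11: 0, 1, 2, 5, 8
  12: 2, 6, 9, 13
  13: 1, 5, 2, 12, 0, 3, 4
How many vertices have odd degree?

Degrees: 0:5, 1:7, 2:8, 3:6, 4:7, 5:8, 6:6, 7:2, 8:5, 9:9, 10:5, 11:5, 12:4, 13:7
Odd-degree vertices: 0, 1, 4, 8, 9, 10, 11, 13.

8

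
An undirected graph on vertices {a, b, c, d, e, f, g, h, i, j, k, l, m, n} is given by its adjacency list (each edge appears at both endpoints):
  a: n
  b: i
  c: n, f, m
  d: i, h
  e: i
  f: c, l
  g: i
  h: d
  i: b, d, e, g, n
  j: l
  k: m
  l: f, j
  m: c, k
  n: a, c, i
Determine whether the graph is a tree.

|V| = 14, |E| = 13.
Connected and |E| = |V| - 1, which characterizes a tree.

Yes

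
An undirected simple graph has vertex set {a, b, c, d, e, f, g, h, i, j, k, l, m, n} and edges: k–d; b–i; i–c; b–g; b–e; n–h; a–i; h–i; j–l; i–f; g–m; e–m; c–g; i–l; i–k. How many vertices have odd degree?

Degrees: a:1, b:3, c:2, d:1, e:2, f:1, g:3, h:2, i:7, j:1, k:2, l:2, m:2, n:1
Odd-degree vertices: a, b, d, f, g, i, j, n.

8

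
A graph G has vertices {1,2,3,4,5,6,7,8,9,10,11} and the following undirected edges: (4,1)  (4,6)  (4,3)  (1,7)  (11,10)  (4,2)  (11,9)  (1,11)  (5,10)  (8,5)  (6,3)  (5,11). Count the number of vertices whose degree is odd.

Degrees: 1:3, 2:1, 3:2, 4:4, 5:3, 6:2, 7:1, 8:1, 9:1, 10:2, 11:4
Odd-degree vertices: 1, 2, 5, 7, 8, 9.

6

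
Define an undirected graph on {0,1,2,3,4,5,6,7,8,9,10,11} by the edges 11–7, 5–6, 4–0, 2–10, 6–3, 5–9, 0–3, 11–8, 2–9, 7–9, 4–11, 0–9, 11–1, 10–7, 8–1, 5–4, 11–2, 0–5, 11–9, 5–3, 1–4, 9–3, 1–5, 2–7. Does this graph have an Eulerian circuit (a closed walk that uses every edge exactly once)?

Yes

Degrees: 0:4, 1:4, 2:4, 3:4, 4:4, 5:6, 6:2, 7:4, 8:2, 9:6, 10:2, 11:6
All degrees are even and the non-isolated vertices are connected — an Eulerian circuit exists.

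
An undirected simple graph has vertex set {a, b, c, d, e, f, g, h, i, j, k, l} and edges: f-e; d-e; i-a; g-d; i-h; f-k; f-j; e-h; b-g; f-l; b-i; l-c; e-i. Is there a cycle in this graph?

|V| = 12, |E| = 13, number of components = 1.
One cycle is i-e-d-g-b-i.

Yes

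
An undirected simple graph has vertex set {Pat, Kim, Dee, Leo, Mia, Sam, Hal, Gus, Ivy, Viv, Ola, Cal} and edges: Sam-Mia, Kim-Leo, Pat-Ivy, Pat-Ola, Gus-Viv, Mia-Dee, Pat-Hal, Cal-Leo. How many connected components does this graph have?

Component: {Gus, Viv}
Component: {Kim, Leo, Cal}
Component: {Dee, Mia, Sam}
Component: {Pat, Hal, Ivy, Ola}

4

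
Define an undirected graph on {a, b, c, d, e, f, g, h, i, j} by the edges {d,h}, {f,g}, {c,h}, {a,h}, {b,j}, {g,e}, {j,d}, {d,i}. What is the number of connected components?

Component: {e, f, g}
Component: {a, b, c, d, h, i, j}

2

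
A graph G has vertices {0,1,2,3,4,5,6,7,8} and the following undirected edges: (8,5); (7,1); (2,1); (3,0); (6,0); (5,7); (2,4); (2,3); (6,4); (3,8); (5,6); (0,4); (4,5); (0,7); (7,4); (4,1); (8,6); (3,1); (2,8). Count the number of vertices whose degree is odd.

Degrees: 0:4, 1:4, 2:4, 3:4, 4:6, 5:4, 6:4, 7:4, 8:4
Odd-degree vertices: none.

0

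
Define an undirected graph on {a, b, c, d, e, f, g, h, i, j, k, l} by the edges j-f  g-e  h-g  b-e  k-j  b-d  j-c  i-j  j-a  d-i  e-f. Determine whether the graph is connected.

Component: {l}
Component: {a, b, c, d, e, f, g, h, i, j, k}
There are 2 separate components, so the graph is not connected.

No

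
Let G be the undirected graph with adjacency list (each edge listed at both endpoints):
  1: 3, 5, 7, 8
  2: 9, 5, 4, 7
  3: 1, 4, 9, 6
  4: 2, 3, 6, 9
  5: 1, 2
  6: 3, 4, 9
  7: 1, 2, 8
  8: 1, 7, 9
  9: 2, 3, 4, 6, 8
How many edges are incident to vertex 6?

3

Neighbors of 6: 3, 4, 9.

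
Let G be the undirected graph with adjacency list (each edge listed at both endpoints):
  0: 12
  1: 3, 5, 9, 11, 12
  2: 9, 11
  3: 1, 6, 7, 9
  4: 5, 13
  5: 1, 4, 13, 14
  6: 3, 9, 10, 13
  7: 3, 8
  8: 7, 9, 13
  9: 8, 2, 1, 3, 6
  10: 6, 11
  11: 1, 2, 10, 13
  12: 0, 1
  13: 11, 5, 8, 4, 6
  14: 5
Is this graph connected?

Yes

A breadth-first search from 0 visits 0, 12, 1, 5, 11, 3, 9, 13, 14, 4, 10, 2, 6, 7, 8 — all 15 vertices — so the graph is connected.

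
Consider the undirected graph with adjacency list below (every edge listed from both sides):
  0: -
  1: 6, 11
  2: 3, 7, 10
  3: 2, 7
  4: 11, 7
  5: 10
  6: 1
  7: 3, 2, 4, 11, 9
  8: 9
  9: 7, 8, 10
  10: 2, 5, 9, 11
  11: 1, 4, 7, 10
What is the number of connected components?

Component: {0}
Component: {1, 2, 3, 4, 5, 6, 7, 8, 9, 10, 11}

2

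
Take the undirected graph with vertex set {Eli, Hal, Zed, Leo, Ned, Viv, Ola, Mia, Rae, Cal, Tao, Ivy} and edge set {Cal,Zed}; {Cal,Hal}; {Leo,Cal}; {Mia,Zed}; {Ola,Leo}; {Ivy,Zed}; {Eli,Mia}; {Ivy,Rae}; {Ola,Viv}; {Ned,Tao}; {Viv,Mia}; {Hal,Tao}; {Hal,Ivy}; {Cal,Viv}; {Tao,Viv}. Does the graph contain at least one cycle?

The graph has 12 vertices, 15 edges, and 1 connected component.
Since 15 > 12 - 1, a cycle must exist; for instance Mia-Zed-Cal-Hal-Tao-Viv-Mia.

Yes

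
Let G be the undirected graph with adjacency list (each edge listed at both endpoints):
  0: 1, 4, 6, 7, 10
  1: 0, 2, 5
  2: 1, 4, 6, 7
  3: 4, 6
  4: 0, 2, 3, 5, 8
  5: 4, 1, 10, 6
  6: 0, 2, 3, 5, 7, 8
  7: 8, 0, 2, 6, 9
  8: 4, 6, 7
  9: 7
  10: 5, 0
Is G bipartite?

6-7-8-6 is an odd cycle (length 3), and a bipartite graph can contain only even cycles.

No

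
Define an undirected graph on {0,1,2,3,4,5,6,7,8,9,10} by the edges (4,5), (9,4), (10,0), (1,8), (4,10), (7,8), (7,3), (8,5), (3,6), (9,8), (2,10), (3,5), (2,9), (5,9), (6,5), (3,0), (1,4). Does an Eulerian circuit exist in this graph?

Degrees: 0:2, 1:2, 2:2, 3:4, 4:4, 5:5, 6:2, 7:2, 8:4, 9:4, 10:3
Vertices with odd degree: 5, 10. An Eulerian circuit requires all degrees even.

No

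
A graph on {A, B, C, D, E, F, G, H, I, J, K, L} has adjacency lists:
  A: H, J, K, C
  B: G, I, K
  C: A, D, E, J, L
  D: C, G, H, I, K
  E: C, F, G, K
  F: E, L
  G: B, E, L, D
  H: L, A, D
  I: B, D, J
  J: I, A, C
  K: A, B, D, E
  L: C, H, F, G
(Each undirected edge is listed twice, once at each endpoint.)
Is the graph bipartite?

No

A-J-I-B-K-A is an odd cycle (length 5), and a bipartite graph can contain only even cycles.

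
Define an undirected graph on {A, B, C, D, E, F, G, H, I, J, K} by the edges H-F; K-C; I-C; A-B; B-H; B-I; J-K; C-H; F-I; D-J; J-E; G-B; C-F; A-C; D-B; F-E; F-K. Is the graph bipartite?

The cycle C-F-K-C has length 3, which is odd, so the graph is not bipartite.

No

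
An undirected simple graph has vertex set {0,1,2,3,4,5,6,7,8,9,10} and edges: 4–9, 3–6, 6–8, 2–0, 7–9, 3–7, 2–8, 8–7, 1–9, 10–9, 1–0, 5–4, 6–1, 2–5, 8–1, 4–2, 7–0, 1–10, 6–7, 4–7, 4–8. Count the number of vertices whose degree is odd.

4

Degrees: 0:3, 1:5, 2:4, 3:2, 4:5, 5:2, 6:4, 7:6, 8:5, 9:4, 10:2
Odd-degree vertices: 0, 1, 4, 8.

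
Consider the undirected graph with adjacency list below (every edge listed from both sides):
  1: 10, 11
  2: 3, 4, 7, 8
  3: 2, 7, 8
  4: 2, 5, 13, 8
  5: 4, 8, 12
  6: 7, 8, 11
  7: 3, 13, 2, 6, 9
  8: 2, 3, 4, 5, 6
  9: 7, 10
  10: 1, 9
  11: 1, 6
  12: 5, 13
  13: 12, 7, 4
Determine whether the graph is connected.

Starting from 1 and exploring outward reaches every vertex (1, 11, 10, 6, 9, 7, 8, 13, 2, 3, 4, 5, 12); the graph is connected.

Yes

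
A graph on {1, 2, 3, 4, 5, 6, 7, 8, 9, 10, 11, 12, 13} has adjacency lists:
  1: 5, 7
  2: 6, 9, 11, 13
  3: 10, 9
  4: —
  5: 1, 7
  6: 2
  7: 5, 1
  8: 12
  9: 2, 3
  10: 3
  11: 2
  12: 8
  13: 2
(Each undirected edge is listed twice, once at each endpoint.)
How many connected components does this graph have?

4

Component: {4}
Component: {8, 12}
Component: {1, 5, 7}
Component: {2, 3, 6, 9, 10, 11, 13}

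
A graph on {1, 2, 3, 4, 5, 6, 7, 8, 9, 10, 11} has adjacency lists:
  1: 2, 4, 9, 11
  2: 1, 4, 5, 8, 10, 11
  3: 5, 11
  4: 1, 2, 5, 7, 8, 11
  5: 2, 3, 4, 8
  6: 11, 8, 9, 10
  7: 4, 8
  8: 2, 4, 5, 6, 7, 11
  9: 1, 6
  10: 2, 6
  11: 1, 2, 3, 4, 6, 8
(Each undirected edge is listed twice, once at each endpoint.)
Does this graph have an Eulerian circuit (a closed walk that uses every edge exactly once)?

Degrees: 1:4, 2:6, 3:2, 4:6, 5:4, 6:4, 7:2, 8:6, 9:2, 10:2, 11:6
All degrees are even and the non-isolated vertices are connected — an Eulerian circuit exists.

Yes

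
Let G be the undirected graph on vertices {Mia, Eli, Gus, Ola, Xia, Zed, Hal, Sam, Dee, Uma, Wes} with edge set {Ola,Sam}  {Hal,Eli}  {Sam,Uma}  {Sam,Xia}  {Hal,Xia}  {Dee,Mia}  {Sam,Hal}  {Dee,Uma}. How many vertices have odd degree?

Degrees: Mia:1, Eli:1, Gus:0, Ola:1, Xia:2, Zed:0, Hal:3, Sam:4, Dee:2, Uma:2, Wes:0
Odd-degree vertices: Mia, Eli, Ola, Hal.

4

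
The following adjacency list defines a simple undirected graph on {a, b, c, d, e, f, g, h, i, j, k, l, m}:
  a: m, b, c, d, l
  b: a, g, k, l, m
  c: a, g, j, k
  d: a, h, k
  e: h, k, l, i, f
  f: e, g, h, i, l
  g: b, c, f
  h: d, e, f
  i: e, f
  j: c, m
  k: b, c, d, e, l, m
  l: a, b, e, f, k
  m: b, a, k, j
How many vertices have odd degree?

Degrees: a:5, b:5, c:4, d:3, e:5, f:5, g:3, h:3, i:2, j:2, k:6, l:5, m:4
Odd-degree vertices: a, b, d, e, f, g, h, l.

8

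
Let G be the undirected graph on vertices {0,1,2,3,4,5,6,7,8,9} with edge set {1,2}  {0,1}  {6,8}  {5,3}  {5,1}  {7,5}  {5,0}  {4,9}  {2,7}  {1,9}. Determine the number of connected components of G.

Component: {6, 8}
Component: {0, 1, 2, 3, 4, 5, 7, 9}

2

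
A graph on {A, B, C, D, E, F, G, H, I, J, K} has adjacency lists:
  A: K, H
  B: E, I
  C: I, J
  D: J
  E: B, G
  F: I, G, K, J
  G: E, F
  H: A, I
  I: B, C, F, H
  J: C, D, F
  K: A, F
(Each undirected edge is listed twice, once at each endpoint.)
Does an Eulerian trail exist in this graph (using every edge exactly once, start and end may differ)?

Yes

Degrees: A:2, B:2, C:2, D:1, E:2, F:4, G:2, H:2, I:4, J:3, K:2
Odd-degree vertices: D, J (2 total).
The non-isolated vertices are connected and exactly 2 have odd degree, so an Eulerian trail exists (from D to J).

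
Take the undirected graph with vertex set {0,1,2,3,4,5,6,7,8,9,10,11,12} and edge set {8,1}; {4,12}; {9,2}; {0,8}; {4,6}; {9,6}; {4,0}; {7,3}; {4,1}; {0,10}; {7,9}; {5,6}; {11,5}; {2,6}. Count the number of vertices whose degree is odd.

6

Degrees: 0:3, 1:2, 2:2, 3:1, 4:4, 5:2, 6:4, 7:2, 8:2, 9:3, 10:1, 11:1, 12:1
Odd-degree vertices: 0, 3, 9, 10, 11, 12.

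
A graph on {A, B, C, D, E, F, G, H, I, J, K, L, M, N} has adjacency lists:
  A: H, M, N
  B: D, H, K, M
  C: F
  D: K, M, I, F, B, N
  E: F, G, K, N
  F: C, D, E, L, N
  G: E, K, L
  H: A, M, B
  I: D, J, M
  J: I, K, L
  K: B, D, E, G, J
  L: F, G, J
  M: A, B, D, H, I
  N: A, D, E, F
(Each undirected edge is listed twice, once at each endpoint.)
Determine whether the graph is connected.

A breadth-first search from A visits A, N, H, M, F, D, E, B, I, L, C, K, G, J — all 14 vertices — so the graph is connected.

Yes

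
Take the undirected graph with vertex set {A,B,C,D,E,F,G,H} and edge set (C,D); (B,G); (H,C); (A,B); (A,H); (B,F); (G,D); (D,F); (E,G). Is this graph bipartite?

Yes

A valid 2-coloring puts {B, D, E, H} on one side and {A, C, F, G} on the other; every edge crosses between the two sides.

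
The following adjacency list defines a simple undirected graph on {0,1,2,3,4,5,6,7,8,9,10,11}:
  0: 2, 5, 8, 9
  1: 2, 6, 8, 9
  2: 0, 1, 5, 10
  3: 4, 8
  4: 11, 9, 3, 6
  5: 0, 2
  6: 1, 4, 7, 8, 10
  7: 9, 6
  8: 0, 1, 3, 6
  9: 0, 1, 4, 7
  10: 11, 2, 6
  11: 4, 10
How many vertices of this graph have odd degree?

2

Degrees: 0:4, 1:4, 2:4, 3:2, 4:4, 5:2, 6:5, 7:2, 8:4, 9:4, 10:3, 11:2
Odd-degree vertices: 6, 10.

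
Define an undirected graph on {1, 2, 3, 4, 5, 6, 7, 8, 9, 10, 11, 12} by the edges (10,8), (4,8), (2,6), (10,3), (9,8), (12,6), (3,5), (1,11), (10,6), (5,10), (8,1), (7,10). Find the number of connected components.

1

Component: {1, 2, 3, 4, 5, 6, 7, 8, 9, 10, 11, 12}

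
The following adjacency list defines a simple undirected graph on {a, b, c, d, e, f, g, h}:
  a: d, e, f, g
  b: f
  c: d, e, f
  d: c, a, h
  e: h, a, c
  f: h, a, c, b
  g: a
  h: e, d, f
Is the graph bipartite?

Color {d, e, f, g} black and {a, b, c, h} white. No edge joins two same-colored vertices, so the graph is bipartite.

Yes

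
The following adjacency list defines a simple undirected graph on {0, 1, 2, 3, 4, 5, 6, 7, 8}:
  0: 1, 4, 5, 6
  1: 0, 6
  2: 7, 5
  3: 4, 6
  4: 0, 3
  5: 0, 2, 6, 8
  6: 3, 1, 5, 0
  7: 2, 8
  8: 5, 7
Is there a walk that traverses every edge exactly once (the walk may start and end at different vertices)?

Yes

Degrees: 0:4, 1:2, 2:2, 3:2, 4:2, 5:4, 6:4, 7:2, 8:2
Odd-degree vertices: none (0 total).
With 0 odd-degree vertices and all edges in one connected piece, an Eulerian trail exists.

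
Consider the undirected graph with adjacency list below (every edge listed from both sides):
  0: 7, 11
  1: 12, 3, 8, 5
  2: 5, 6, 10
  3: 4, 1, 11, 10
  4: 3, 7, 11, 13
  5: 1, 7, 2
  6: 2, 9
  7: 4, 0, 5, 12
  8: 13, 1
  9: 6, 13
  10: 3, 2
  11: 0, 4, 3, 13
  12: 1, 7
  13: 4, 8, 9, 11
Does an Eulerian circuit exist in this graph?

Degrees: 0:2, 1:4, 2:3, 3:4, 4:4, 5:3, 6:2, 7:4, 8:2, 9:2, 10:2, 11:4, 12:2, 13:4
2, 5 have odd degree; an Eulerian circuit needs every degree to be even, so none exists.

No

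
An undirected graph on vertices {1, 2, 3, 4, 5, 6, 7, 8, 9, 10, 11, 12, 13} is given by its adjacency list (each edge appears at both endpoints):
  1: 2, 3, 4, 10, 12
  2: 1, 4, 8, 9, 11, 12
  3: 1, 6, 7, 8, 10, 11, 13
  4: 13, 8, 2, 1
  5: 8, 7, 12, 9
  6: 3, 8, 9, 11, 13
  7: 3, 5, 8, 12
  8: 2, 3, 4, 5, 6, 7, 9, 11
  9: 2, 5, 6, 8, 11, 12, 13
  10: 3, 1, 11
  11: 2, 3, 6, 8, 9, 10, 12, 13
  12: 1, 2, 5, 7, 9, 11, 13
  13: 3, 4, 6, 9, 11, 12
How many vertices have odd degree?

6

Degrees: 1:5, 2:6, 3:7, 4:4, 5:4, 6:5, 7:4, 8:8, 9:7, 10:3, 11:8, 12:7, 13:6
Odd-degree vertices: 1, 3, 6, 9, 10, 12.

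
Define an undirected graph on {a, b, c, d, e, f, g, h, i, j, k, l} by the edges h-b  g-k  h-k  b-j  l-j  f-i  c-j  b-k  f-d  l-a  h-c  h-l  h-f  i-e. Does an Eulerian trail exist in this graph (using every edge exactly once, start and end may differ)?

No

Degrees: a:1, b:3, c:2, d:1, e:1, f:3, g:1, h:5, i:2, j:3, k:3, l:3
Odd-degree vertices: a, b, d, e, f, g, h, j, k, l (10 total).
An Eulerian trail requires 0 or 2 odd-degree vertices; here there are 10.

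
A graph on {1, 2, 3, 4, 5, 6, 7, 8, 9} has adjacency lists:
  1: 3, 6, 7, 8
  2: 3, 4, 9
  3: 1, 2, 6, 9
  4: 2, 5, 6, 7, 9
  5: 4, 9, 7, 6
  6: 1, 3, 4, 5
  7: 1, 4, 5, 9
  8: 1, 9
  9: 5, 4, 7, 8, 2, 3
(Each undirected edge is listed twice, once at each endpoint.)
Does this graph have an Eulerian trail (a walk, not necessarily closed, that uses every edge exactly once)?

Degrees: 1:4, 2:3, 3:4, 4:5, 5:4, 6:4, 7:4, 8:2, 9:6
Odd-degree vertices: 2, 4 (2 total).
The non-isolated vertices are connected and exactly 2 have odd degree, so an Eulerian trail exists (from 2 to 4).

Yes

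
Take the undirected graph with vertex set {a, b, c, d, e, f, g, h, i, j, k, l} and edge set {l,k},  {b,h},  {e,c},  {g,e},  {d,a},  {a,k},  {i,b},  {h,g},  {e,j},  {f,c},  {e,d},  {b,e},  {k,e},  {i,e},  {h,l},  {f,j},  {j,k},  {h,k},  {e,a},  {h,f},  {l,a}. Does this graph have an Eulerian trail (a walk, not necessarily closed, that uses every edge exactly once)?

Degrees: a:4, b:3, c:2, d:2, e:8, f:3, g:2, h:5, i:2, j:3, k:5, l:3
Odd-degree vertices: b, f, h, j, k, l (6 total).
An Eulerian trail requires 0 or 2 odd-degree vertices; here there are 6.

No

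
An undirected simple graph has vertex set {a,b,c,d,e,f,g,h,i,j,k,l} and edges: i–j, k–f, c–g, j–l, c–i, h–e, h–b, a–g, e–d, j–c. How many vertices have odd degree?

Degrees: a:1, b:1, c:3, d:1, e:2, f:1, g:2, h:2, i:2, j:3, k:1, l:1
Odd-degree vertices: a, b, c, d, f, j, k, l.

8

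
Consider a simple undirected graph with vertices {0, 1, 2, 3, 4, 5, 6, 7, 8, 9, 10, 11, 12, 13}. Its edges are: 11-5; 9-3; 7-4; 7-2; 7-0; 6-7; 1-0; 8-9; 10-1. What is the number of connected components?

5

Component: {12}
Component: {13}
Component: {5, 11}
Component: {3, 8, 9}
Component: {0, 1, 2, 4, 6, 7, 10}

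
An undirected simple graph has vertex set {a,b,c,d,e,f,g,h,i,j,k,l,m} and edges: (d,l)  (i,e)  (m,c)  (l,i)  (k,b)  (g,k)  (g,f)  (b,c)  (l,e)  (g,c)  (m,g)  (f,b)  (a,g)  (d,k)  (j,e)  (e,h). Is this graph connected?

Yes

Starting from a and exploring outward reaches every vertex (a, g, k, m, c, f, d, b, l, e, i, j, h); the graph is connected.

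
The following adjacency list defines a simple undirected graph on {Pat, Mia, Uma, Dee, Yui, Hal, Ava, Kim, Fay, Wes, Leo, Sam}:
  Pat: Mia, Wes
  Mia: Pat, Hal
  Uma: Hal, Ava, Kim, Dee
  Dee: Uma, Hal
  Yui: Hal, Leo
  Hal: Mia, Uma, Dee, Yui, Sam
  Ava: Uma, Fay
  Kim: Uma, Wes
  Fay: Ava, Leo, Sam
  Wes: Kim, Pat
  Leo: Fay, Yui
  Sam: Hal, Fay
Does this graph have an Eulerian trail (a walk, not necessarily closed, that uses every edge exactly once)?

Yes

Degrees: Pat:2, Mia:2, Uma:4, Dee:2, Yui:2, Hal:5, Ava:2, Kim:2, Fay:3, Wes:2, Leo:2, Sam:2
Odd-degree vertices: Hal, Fay (2 total).
The non-isolated vertices are connected and exactly 2 have odd degree, so an Eulerian trail exists (from Hal to Fay).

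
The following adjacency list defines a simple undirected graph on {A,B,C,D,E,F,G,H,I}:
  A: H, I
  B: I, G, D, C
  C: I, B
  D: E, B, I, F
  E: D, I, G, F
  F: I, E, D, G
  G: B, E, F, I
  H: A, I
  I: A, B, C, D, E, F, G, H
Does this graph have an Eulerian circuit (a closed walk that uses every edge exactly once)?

Degrees: A:2, B:4, C:2, D:4, E:4, F:4, G:4, H:2, I:8
All degrees are even and the non-isolated vertices are connected — an Eulerian circuit exists.

Yes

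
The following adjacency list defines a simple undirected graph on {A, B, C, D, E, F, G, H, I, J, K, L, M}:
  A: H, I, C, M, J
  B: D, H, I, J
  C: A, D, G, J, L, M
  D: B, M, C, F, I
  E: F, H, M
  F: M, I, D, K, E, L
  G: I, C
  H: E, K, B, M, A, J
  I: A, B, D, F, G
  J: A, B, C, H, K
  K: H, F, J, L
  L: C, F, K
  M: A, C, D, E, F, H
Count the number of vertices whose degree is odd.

Degrees: A:5, B:4, C:6, D:5, E:3, F:6, G:2, H:6, I:5, J:5, K:4, L:3, M:6
Odd-degree vertices: A, D, E, I, J, L.

6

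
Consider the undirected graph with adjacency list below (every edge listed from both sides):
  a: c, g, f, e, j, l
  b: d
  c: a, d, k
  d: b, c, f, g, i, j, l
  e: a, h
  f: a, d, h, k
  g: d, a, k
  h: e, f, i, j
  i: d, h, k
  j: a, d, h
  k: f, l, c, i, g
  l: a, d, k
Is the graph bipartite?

Yes

A valid 2-coloring puts {b, c, e, f, g, i, j, l} on one side and {a, d, h, k} on the other; every edge crosses between the two sides.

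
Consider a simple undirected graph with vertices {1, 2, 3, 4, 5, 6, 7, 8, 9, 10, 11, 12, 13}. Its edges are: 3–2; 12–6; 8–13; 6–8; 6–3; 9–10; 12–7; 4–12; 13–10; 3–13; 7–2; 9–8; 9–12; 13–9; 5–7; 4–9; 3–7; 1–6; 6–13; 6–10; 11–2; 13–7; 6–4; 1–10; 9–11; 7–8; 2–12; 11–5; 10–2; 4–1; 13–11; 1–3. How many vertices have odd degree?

6

Degrees: 1:4, 2:5, 3:5, 4:4, 5:2, 6:7, 7:6, 8:4, 9:6, 10:5, 11:4, 12:5, 13:7
Odd-degree vertices: 2, 3, 6, 10, 12, 13.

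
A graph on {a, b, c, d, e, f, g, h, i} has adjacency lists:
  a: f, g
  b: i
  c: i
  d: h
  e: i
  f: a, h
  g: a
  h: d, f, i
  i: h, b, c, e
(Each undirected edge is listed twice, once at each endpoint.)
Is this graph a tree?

|V| = 9, |E| = 8.
Connected and |E| = |V| - 1, which characterizes a tree.

Yes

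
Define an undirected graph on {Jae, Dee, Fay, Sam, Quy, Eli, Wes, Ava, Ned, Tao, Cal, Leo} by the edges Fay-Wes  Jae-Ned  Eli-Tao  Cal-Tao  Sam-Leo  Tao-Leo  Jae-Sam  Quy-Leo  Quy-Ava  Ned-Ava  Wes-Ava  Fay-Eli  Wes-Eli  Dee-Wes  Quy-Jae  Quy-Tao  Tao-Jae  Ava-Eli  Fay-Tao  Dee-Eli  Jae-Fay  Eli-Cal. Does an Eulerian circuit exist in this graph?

No

Degrees: Jae:5, Dee:2, Fay:4, Sam:2, Quy:4, Eli:6, Wes:4, Ava:4, Ned:2, Tao:6, Cal:2, Leo:3
Vertices with odd degree: Jae, Leo. An Eulerian circuit requires all degrees even.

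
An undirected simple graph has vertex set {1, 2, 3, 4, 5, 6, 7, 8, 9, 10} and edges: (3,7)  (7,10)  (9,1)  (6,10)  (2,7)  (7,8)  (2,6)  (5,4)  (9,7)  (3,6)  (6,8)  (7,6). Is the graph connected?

No

Component: {4, 5}
Component: {1, 2, 3, 6, 7, 8, 9, 10}
No edge joins these 2 groups, so the graph is disconnected.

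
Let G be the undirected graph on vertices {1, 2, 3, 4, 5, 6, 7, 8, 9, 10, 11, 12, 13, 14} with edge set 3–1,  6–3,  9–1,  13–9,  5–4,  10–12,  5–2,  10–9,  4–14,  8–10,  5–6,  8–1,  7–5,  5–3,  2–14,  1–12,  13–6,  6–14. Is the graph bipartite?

No

The cycle 6-3-5-6 has length 3, which is odd, so the graph is not bipartite.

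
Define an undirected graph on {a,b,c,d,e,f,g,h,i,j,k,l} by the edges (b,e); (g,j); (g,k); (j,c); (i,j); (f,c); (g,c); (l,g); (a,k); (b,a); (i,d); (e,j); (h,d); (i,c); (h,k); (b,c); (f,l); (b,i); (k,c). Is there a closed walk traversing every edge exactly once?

Degrees: a:2, b:4, c:6, d:2, e:2, f:2, g:4, h:2, i:4, j:4, k:4, l:2
All degrees are even and the non-isolated vertices are connected — an Eulerian circuit exists.

Yes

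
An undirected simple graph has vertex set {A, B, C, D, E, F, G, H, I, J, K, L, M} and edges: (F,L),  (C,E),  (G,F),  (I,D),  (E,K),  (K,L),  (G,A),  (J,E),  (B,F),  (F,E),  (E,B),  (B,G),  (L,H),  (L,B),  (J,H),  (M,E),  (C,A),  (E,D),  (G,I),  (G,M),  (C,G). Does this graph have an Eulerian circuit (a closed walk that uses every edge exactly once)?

Degrees: A:2, B:4, C:3, D:2, E:7, F:4, G:6, H:2, I:2, J:2, K:2, L:4, M:2
C, E have odd degree; an Eulerian circuit needs every degree to be even, so none exists.

No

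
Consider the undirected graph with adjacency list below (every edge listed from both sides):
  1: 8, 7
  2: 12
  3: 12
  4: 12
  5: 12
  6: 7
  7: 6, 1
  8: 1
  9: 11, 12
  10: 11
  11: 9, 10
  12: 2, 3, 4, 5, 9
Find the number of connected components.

Component: {1, 6, 7, 8}
Component: {2, 3, 4, 5, 9, 10, 11, 12}

2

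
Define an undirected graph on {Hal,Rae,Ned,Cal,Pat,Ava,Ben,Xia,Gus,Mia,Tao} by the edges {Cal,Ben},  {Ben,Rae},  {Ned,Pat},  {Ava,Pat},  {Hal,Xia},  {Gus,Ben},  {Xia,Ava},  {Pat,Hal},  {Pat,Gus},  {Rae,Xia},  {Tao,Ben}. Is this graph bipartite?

Yes

Partition the vertices as {Pat, Ben, Xia, Mia} vs {Hal, Rae, Ned, Cal, Ava, Gus, Tao}. Each listed edge has one endpoint in each part, so the graph is bipartite.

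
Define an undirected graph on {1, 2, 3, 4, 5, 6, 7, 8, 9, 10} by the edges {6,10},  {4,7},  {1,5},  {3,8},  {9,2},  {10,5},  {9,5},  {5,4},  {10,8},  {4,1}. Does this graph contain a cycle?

The graph has 10 vertices, 10 edges, and 1 connected component.
One cycle is 1-5-4-1.

Yes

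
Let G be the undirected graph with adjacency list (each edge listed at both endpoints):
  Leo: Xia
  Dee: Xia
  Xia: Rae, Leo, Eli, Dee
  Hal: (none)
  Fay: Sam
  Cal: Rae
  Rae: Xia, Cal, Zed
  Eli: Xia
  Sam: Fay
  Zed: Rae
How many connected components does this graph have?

Component: {Hal}
Component: {Fay, Sam}
Component: {Leo, Dee, Xia, Cal, Rae, Eli, Zed}

3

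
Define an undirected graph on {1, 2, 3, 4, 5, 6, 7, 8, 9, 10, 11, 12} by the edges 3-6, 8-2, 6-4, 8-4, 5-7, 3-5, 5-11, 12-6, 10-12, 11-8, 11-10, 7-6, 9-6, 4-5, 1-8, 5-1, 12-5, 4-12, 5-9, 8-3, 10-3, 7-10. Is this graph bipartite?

The cycle 5-4-12-5 has length 3, which is odd, so the graph is not bipartite.

No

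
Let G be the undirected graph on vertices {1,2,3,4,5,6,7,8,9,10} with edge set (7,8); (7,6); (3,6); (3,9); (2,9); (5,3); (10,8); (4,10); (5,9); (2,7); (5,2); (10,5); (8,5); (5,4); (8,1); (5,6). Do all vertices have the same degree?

No

Degrees: 1:1, 2:3, 3:3, 4:2, 5:7, 6:3, 7:3, 8:4, 9:3, 10:3
Vertex 1 has degree 1 while 5 has degree 7, so the graph is not regular.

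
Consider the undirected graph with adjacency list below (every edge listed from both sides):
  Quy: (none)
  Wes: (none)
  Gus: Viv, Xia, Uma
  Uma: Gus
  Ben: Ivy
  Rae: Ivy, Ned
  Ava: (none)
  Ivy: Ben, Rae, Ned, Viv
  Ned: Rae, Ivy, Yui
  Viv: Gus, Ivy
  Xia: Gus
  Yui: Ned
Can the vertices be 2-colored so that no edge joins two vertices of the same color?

Rae-Ivy-Ned-Rae is an odd cycle (length 3), and a bipartite graph can contain only even cycles.

No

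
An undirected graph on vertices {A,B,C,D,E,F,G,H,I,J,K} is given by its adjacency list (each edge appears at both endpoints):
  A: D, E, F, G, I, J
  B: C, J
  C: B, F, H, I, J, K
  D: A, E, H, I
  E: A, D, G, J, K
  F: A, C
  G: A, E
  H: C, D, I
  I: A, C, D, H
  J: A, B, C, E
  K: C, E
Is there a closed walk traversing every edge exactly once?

No

Degrees: A:6, B:2, C:6, D:4, E:5, F:2, G:2, H:3, I:4, J:4, K:2
E, H have odd degree; an Eulerian circuit needs every degree to be even, so none exists.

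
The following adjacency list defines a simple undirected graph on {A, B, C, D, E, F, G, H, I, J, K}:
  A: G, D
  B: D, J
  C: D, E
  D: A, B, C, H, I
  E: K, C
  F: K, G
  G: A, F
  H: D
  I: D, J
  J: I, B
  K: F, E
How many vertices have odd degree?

Degrees: A:2, B:2, C:2, D:5, E:2, F:2, G:2, H:1, I:2, J:2, K:2
Odd-degree vertices: D, H.

2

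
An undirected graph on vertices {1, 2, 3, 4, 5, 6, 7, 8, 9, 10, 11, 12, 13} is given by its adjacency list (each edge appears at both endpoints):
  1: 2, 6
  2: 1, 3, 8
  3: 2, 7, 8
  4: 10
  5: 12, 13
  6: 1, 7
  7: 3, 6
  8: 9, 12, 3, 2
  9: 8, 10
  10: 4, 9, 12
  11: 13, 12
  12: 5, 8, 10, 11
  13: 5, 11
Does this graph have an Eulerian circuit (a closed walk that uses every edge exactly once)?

No

Degrees: 1:2, 2:3, 3:3, 4:1, 5:2, 6:2, 7:2, 8:4, 9:2, 10:3, 11:2, 12:4, 13:2
2, 3, 4, 10 have odd degree; an Eulerian circuit needs every degree to be even, so none exists.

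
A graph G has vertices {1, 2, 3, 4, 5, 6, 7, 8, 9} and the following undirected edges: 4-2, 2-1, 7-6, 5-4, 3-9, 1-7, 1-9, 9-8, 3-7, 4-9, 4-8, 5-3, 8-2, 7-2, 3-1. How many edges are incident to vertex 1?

4

Neighbors of 1: 2, 3, 7, 9.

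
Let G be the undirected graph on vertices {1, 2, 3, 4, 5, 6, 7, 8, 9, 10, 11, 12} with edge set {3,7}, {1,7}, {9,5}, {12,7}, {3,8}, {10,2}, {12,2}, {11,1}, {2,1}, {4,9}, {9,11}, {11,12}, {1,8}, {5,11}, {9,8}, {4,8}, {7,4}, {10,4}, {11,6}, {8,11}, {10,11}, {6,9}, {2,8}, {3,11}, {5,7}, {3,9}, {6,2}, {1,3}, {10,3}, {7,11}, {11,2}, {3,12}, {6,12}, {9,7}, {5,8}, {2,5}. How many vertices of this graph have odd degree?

Degrees: 1:5, 2:7, 3:7, 4:4, 5:5, 6:4, 7:7, 8:7, 9:7, 10:4, 11:10, 12:5
Odd-degree vertices: 1, 2, 3, 5, 7, 8, 9, 12.

8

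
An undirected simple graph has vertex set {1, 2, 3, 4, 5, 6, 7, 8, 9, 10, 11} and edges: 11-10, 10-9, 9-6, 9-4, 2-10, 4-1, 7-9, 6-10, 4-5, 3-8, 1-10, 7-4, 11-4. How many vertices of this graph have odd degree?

6

Degrees: 1:2, 2:1, 3:1, 4:5, 5:1, 6:2, 7:2, 8:1, 9:4, 10:5, 11:2
Odd-degree vertices: 2, 3, 4, 5, 8, 10.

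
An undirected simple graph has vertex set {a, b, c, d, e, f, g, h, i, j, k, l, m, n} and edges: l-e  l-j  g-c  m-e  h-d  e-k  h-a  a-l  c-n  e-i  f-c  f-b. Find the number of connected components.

2

Component: {b, c, f, g, n}
Component: {a, d, e, h, i, j, k, l, m}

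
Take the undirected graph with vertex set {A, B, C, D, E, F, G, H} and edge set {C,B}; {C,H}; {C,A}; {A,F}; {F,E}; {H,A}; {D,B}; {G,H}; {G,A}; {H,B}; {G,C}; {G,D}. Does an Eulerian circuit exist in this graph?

Degrees: A:4, B:3, C:4, D:2, E:1, F:2, G:4, H:4
Vertices with odd degree: B, E. An Eulerian circuit requires all degrees even.

No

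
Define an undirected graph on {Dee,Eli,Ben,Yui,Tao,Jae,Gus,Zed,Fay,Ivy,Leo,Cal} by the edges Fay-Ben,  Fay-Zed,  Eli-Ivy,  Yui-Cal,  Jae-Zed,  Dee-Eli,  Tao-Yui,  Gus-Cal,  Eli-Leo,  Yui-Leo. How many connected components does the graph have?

Component: {Ben, Jae, Zed, Fay}
Component: {Dee, Eli, Yui, Tao, Gus, Ivy, Leo, Cal}

2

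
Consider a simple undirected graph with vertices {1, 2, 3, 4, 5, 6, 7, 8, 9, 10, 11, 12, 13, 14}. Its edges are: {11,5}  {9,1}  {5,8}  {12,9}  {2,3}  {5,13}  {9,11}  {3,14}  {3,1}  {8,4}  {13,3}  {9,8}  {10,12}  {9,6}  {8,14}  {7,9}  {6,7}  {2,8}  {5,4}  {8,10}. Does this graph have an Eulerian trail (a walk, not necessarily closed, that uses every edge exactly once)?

Yes

Degrees: 1:2, 2:2, 3:4, 4:2, 5:4, 6:2, 7:2, 8:6, 9:6, 10:2, 11:2, 12:2, 13:2, 14:2
Odd-degree vertices: none (0 total).
The non-isolated vertices are connected and exactly 0 have odd degree, so an Eulerian trail exists.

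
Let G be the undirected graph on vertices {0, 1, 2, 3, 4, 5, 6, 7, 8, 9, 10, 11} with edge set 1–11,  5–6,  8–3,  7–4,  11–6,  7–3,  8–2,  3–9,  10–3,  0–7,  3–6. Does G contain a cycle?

The graph has 12 vertices, 11 edges, and 1 connected component.
A forest on 12 vertices with 1 component has exactly 11 edges, which matches — so no cycle.

No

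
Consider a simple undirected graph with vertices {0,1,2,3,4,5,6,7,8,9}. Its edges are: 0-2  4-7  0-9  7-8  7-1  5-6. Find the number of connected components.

Component: {3}
Component: {5, 6}
Component: {0, 2, 9}
Component: {1, 4, 7, 8}

4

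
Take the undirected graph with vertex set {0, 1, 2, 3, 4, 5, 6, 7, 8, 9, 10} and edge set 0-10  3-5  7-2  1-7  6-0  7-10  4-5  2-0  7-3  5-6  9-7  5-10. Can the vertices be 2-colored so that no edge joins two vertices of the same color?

Partition the vertices as {1, 2, 3, 4, 6, 8, 9, 10} vs {0, 5, 7}. Each listed edge has one endpoint in each part, so the graph is bipartite.

Yes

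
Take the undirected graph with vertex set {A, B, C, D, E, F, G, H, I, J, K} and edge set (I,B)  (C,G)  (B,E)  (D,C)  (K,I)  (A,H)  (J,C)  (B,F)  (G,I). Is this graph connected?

No

Component: {A, H}
Component: {B, C, D, E, F, G, I, J, K}
There are 2 separate components, so the graph is not connected.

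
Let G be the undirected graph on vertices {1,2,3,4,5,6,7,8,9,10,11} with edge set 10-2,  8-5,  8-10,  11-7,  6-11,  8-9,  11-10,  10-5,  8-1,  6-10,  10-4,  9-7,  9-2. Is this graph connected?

Component: {3}
Component: {1, 2, 4, 5, 6, 7, 8, 9, 10, 11}
No edge joins these 2 groups, so the graph is disconnected.

No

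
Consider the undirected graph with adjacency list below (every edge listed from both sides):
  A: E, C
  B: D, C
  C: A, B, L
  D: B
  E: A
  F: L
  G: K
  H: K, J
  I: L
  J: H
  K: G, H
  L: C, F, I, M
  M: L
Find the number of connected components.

Component: {G, H, J, K}
Component: {A, B, C, D, E, F, I, L, M}

2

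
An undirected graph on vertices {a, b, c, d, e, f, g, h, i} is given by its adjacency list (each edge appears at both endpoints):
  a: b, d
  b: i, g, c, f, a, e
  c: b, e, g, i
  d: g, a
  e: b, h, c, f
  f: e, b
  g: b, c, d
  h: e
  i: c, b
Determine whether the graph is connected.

Yes

Starting from a and exploring outward reaches every vertex (a, b, d, i, e, f, c, g, h); the graph is connected.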